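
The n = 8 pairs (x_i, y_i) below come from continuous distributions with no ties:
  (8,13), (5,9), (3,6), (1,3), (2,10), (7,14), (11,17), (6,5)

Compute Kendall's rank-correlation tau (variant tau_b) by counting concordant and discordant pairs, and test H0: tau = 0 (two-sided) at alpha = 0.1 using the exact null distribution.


Step 1: Enumerate the 28 unordered pairs (i,j) with i<j and classify each by sign(x_j-x_i) * sign(y_j-y_i).
  (1,2):dx=-3,dy=-4->C; (1,3):dx=-5,dy=-7->C; (1,4):dx=-7,dy=-10->C; (1,5):dx=-6,dy=-3->C
  (1,6):dx=-1,dy=+1->D; (1,7):dx=+3,dy=+4->C; (1,8):dx=-2,dy=-8->C; (2,3):dx=-2,dy=-3->C
  (2,4):dx=-4,dy=-6->C; (2,5):dx=-3,dy=+1->D; (2,6):dx=+2,dy=+5->C; (2,7):dx=+6,dy=+8->C
  (2,8):dx=+1,dy=-4->D; (3,4):dx=-2,dy=-3->C; (3,5):dx=-1,dy=+4->D; (3,6):dx=+4,dy=+8->C
  (3,7):dx=+8,dy=+11->C; (3,8):dx=+3,dy=-1->D; (4,5):dx=+1,dy=+7->C; (4,6):dx=+6,dy=+11->C
  (4,7):dx=+10,dy=+14->C; (4,8):dx=+5,dy=+2->C; (5,6):dx=+5,dy=+4->C; (5,7):dx=+9,dy=+7->C
  (5,8):dx=+4,dy=-5->D; (6,7):dx=+4,dy=+3->C; (6,8):dx=-1,dy=-9->C; (7,8):dx=-5,dy=-12->C
Step 2: C = 22, D = 6, total pairs = 28.
Step 3: tau = (C - D)/(n(n-1)/2) = (22 - 6)/28 = 0.571429.
Step 4: Exact two-sided p-value (enumerate n! = 40320 permutations of y under H0): p = 0.061012.
Step 5: alpha = 0.1. reject H0.

tau_b = 0.5714 (C=22, D=6), p = 0.061012, reject H0.


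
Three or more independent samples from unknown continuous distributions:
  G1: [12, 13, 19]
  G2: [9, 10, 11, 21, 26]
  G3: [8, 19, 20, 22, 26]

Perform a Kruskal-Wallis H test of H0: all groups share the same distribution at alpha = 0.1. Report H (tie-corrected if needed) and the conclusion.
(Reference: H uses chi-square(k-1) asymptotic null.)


Step 1: Combine all N = 13 observations and assign midranks.
sorted (value, group, rank): (8,G3,1), (9,G2,2), (10,G2,3), (11,G2,4), (12,G1,5), (13,G1,6), (19,G1,7.5), (19,G3,7.5), (20,G3,9), (21,G2,10), (22,G3,11), (26,G2,12.5), (26,G3,12.5)
Step 2: Sum ranks within each group.
R_1 = 18.5 (n_1 = 3)
R_2 = 31.5 (n_2 = 5)
R_3 = 41 (n_3 = 5)
Step 3: H = 12/(N(N+1)) * sum(R_i^2/n_i) - 3(N+1)
     = 12/(13*14) * (18.5^2/3 + 31.5^2/5 + 41^2/5) - 3*14
     = 0.065934 * 648.733 - 42
     = 0.773626.
Step 4: Ties present; correction factor C = 1 - 12/(13^3 - 13) = 0.994505. Corrected H = 0.773626 / 0.994505 = 0.777901.
Step 5: Under H0, H ~ chi^2(2); p-value = 0.677768.
Step 6: alpha = 0.1. fail to reject H0.

H = 0.7779, df = 2, p = 0.677768, fail to reject H0.


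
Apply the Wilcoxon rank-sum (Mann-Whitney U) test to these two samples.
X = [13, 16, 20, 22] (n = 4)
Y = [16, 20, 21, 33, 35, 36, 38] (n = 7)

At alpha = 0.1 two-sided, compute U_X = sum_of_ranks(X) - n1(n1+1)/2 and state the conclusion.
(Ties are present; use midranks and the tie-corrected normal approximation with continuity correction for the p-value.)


Step 1: Combine and sort all 11 observations; assign midranks.
sorted (value, group): (13,X), (16,X), (16,Y), (20,X), (20,Y), (21,Y), (22,X), (33,Y), (35,Y), (36,Y), (38,Y)
ranks: 13->1, 16->2.5, 16->2.5, 20->4.5, 20->4.5, 21->6, 22->7, 33->8, 35->9, 36->10, 38->11
Step 2: Rank sum for X: R1 = 1 + 2.5 + 4.5 + 7 = 15.
Step 3: U_X = R1 - n1(n1+1)/2 = 15 - 4*5/2 = 15 - 10 = 5.
       U_Y = n1*n2 - U_X = 28 - 5 = 23.
Step 4: Ties are present, so use the tie-corrected normal approximation (with continuity correction) for the p-value.
Step 5: p-value = 0.106592; compare to alpha = 0.1. fail to reject H0.

U_X = 5, p = 0.106592, fail to reject H0 at alpha = 0.1.


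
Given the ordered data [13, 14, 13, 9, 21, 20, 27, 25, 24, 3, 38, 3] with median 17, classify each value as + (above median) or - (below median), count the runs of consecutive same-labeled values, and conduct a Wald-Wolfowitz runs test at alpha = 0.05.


Step 1: Compute median = 17; label A = above, B = below.
Labels in order: BBBBAAAAABAB  (n_A = 6, n_B = 6)
Step 2: Count runs R = 5.
Step 3: Under H0 (random ordering), E[R] = 2*n_A*n_B/(n_A+n_B) + 1 = 2*6*6/12 + 1 = 7.0000.
        Var[R] = 2*n_A*n_B*(2*n_A*n_B - n_A - n_B) / ((n_A+n_B)^2 * (n_A+n_B-1)) = 4320/1584 = 2.7273.
        SD[R] = 1.6514.
Step 4: Continuity-corrected z = (R + 0.5 - E[R]) / SD[R] = (5 + 0.5 - 7.0000) / 1.6514 = -0.9083.
Step 5: Two-sided p-value via normal approximation = 2*(1 - Phi(|z|)) = 0.363722.
Step 6: alpha = 0.05. fail to reject H0.

R = 5, z = -0.9083, p = 0.363722, fail to reject H0.


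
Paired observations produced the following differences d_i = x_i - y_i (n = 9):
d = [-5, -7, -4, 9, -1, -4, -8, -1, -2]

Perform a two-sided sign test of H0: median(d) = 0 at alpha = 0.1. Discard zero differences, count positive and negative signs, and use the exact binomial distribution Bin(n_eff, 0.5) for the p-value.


Step 1: Discard zero differences. Original n = 9; n_eff = number of nonzero differences = 9.
Nonzero differences (with sign): -5, -7, -4, +9, -1, -4, -8, -1, -2
Step 2: Count signs: positive = 1, negative = 8.
Step 3: Under H0: P(positive) = 0.5, so the number of positives S ~ Bin(9, 0.5).
Step 4: Two-sided exact p-value = sum of Bin(9,0.5) probabilities at or below the observed probability = 0.039062.
Step 5: alpha = 0.1. reject H0.

n_eff = 9, pos = 1, neg = 8, p = 0.039062, reject H0.


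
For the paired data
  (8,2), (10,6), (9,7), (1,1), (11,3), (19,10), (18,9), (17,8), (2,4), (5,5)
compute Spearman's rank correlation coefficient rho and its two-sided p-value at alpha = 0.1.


Step 1: Rank x and y separately (midranks; no ties here).
rank(x): 8->4, 10->6, 9->5, 1->1, 11->7, 19->10, 18->9, 17->8, 2->2, 5->3
rank(y): 2->2, 6->6, 7->7, 1->1, 3->3, 10->10, 9->9, 8->8, 4->4, 5->5
Step 2: d_i = R_x(i) - R_y(i); compute d_i^2.
  (4-2)^2=4, (6-6)^2=0, (5-7)^2=4, (1-1)^2=0, (7-3)^2=16, (10-10)^2=0, (9-9)^2=0, (8-8)^2=0, (2-4)^2=4, (3-5)^2=4
sum(d^2) = 32.
Step 3: rho = 1 - 6*32 / (10*(10^2 - 1)) = 1 - 192/990 = 0.806061.
Step 4: Under H0, t = rho * sqrt((n-2)/(1-rho^2)) = 3.8522 ~ t(8).
Step 5: Two-sided p-value from the t-distribution with 8 df = 0.004862.
Step 6: alpha = 0.1. reject H0.

rho = 0.8061, p = 0.004862, reject H0 at alpha = 0.1.


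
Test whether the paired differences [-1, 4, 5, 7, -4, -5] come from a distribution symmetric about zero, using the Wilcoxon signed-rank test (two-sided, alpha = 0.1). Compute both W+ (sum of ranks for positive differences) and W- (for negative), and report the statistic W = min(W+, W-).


Step 1: Drop any zero differences (none here) and take |d_i|.
|d| = [1, 4, 5, 7, 4, 5]
Step 2: Midrank |d_i| (ties get averaged ranks).
ranks: |1|->1, |4|->2.5, |5|->4.5, |7|->6, |4|->2.5, |5|->4.5
Step 3: Attach original signs; sum ranks with positive sign and with negative sign.
W+ = 2.5 + 4.5 + 6 = 13
W- = 1 + 2.5 + 4.5 = 8
(Check: W+ + W- = 21 should equal n(n+1)/2 = 21.)
Step 4: Test statistic W = min(W+, W-) = 8.
Step 5: Ties in |d|, so use the tie-corrected normal approximation.
        E[W] = n(n+1)/4 = 6*7/4 = 10.5.
        Tie groups: |d|=4 (t=2), |d|=5 (t=2); sum(t^3 - t) = 12.
        Var[W] = n(n+1)(2n+1)/24 - sum(t^3-t)/48 = 546/24 - 12/48 = 22.5.
        z = (W - E[W]) / sqrt(Var[W]) = (8 - 10.5) / 4.7434 = -0.5270.
        Two-sided p = 2*Phi(z) = 0.598161.
Step 6: alpha = 0.1. fail to reject H0.

W+ = 13, W- = 8, W = min = 8, p = 0.598161, fail to reject H0.


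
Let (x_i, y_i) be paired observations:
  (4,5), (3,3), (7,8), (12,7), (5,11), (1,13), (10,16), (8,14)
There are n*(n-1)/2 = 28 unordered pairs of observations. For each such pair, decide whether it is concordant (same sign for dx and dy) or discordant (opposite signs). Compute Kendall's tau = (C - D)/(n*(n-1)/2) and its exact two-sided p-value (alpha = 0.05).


Step 1: Enumerate the 28 unordered pairs (i,j) with i<j and classify each by sign(x_j-x_i) * sign(y_j-y_i).
  (1,2):dx=-1,dy=-2->C; (1,3):dx=+3,dy=+3->C; (1,4):dx=+8,dy=+2->C; (1,5):dx=+1,dy=+6->C
  (1,6):dx=-3,dy=+8->D; (1,7):dx=+6,dy=+11->C; (1,8):dx=+4,dy=+9->C; (2,3):dx=+4,dy=+5->C
  (2,4):dx=+9,dy=+4->C; (2,5):dx=+2,dy=+8->C; (2,6):dx=-2,dy=+10->D; (2,7):dx=+7,dy=+13->C
  (2,8):dx=+5,dy=+11->C; (3,4):dx=+5,dy=-1->D; (3,5):dx=-2,dy=+3->D; (3,6):dx=-6,dy=+5->D
  (3,7):dx=+3,dy=+8->C; (3,8):dx=+1,dy=+6->C; (4,5):dx=-7,dy=+4->D; (4,6):dx=-11,dy=+6->D
  (4,7):dx=-2,dy=+9->D; (4,8):dx=-4,dy=+7->D; (5,6):dx=-4,dy=+2->D; (5,7):dx=+5,dy=+5->C
  (5,8):dx=+3,dy=+3->C; (6,7):dx=+9,dy=+3->C; (6,8):dx=+7,dy=+1->C; (7,8):dx=-2,dy=-2->C
Step 2: C = 18, D = 10, total pairs = 28.
Step 3: tau = (C - D)/(n(n-1)/2) = (18 - 10)/28 = 0.285714.
Step 4: Exact two-sided p-value (enumerate n! = 40320 permutations of y under H0): p = 0.398760.
Step 5: alpha = 0.05. fail to reject H0.

tau_b = 0.2857 (C=18, D=10), p = 0.398760, fail to reject H0.


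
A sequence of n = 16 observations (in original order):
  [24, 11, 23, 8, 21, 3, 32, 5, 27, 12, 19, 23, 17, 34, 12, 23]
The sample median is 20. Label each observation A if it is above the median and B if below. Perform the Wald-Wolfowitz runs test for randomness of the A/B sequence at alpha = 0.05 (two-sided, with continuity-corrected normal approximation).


Step 1: Compute median = 20; label A = above, B = below.
Labels in order: ABABABABABBABABA  (n_A = 8, n_B = 8)
Step 2: Count runs R = 15.
Step 3: Under H0 (random ordering), E[R] = 2*n_A*n_B/(n_A+n_B) + 1 = 2*8*8/16 + 1 = 9.0000.
        Var[R] = 2*n_A*n_B*(2*n_A*n_B - n_A - n_B) / ((n_A+n_B)^2 * (n_A+n_B-1)) = 14336/3840 = 3.7333.
        SD[R] = 1.9322.
Step 4: Continuity-corrected z = (R - 0.5 - E[R]) / SD[R] = (15 - 0.5 - 9.0000) / 1.9322 = 2.8465.
Step 5: Two-sided p-value via normal approximation = 2*(1 - Phi(|z|)) = 0.004420.
Step 6: alpha = 0.05. reject H0.

R = 15, z = 2.8465, p = 0.004420, reject H0.


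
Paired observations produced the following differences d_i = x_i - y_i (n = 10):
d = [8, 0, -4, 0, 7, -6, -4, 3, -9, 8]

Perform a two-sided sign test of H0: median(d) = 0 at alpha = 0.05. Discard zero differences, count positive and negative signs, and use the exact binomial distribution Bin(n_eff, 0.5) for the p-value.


Step 1: Discard zero differences. Original n = 10; n_eff = number of nonzero differences = 8.
Nonzero differences (with sign): +8, -4, +7, -6, -4, +3, -9, +8
Step 2: Count signs: positive = 4, negative = 4.
Step 3: Under H0: P(positive) = 0.5, so the number of positives S ~ Bin(8, 0.5).
Step 4: Two-sided exact p-value = sum of Bin(8,0.5) probabilities at or below the observed probability = 1.000000.
Step 5: alpha = 0.05. fail to reject H0.

n_eff = 8, pos = 4, neg = 4, p = 1.000000, fail to reject H0.


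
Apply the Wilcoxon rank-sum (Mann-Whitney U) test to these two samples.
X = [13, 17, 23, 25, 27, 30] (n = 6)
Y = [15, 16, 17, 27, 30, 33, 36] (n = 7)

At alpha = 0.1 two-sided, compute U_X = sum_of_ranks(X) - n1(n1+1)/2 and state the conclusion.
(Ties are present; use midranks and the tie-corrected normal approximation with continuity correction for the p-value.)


Step 1: Combine and sort all 13 observations; assign midranks.
sorted (value, group): (13,X), (15,Y), (16,Y), (17,X), (17,Y), (23,X), (25,X), (27,X), (27,Y), (30,X), (30,Y), (33,Y), (36,Y)
ranks: 13->1, 15->2, 16->3, 17->4.5, 17->4.5, 23->6, 25->7, 27->8.5, 27->8.5, 30->10.5, 30->10.5, 33->12, 36->13
Step 2: Rank sum for X: R1 = 1 + 4.5 + 6 + 7 + 8.5 + 10.5 = 37.5.
Step 3: U_X = R1 - n1(n1+1)/2 = 37.5 - 6*7/2 = 37.5 - 21 = 16.5.
       U_Y = n1*n2 - U_X = 42 - 16.5 = 25.5.
Step 4: Ties are present, so use the tie-corrected normal approximation (with continuity correction) for the p-value.
Step 5: p-value = 0.566104; compare to alpha = 0.1. fail to reject H0.

U_X = 16.5, p = 0.566104, fail to reject H0 at alpha = 0.1.


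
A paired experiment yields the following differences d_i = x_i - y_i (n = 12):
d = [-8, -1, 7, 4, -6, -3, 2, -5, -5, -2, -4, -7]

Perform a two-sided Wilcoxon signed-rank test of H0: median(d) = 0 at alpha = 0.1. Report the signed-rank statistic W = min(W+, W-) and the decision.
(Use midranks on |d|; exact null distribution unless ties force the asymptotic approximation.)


Step 1: Drop any zero differences (none here) and take |d_i|.
|d| = [8, 1, 7, 4, 6, 3, 2, 5, 5, 2, 4, 7]
Step 2: Midrank |d_i| (ties get averaged ranks).
ranks: |8|->12, |1|->1, |7|->10.5, |4|->5.5, |6|->9, |3|->4, |2|->2.5, |5|->7.5, |5|->7.5, |2|->2.5, |4|->5.5, |7|->10.5
Step 3: Attach original signs; sum ranks with positive sign and with negative sign.
W+ = 10.5 + 5.5 + 2.5 = 18.5
W- = 12 + 1 + 9 + 4 + 7.5 + 7.5 + 2.5 + 5.5 + 10.5 = 59.5
(Check: W+ + W- = 78 should equal n(n+1)/2 = 78.)
Step 4: Test statistic W = min(W+, W-) = 18.5.
Step 5: Ties in |d|, so use the tie-corrected normal approximation.
        E[W] = n(n+1)/4 = 12*13/4 = 39.
        Tie groups: |d|=2 (t=2), |d|=4 (t=2), |d|=5 (t=2), |d|=7 (t=2); sum(t^3 - t) = 24.
        Var[W] = n(n+1)(2n+1)/24 - sum(t^3-t)/48 = 3900/24 - 24/48 = 162.
        z = (W - E[W]) / sqrt(Var[W]) = (18.5 - 39) / 12.7279 = -1.6106.
        Two-sided p = 2*Phi(z) = 0.107260.
Step 6: alpha = 0.1. fail to reject H0.

W+ = 18.5, W- = 59.5, W = min = 18.5, p = 0.107260, fail to reject H0.


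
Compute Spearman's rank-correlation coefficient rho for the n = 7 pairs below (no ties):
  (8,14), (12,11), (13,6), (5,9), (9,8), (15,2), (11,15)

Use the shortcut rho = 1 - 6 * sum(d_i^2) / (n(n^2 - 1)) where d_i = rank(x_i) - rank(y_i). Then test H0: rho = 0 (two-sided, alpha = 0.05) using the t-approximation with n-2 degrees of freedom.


Step 1: Rank x and y separately (midranks; no ties here).
rank(x): 8->2, 12->5, 13->6, 5->1, 9->3, 15->7, 11->4
rank(y): 14->6, 11->5, 6->2, 9->4, 8->3, 2->1, 15->7
Step 2: d_i = R_x(i) - R_y(i); compute d_i^2.
  (2-6)^2=16, (5-5)^2=0, (6-2)^2=16, (1-4)^2=9, (3-3)^2=0, (7-1)^2=36, (4-7)^2=9
sum(d^2) = 86.
Step 3: rho = 1 - 6*86 / (7*(7^2 - 1)) = 1 - 516/336 = -0.535714.
Step 4: Under H0, t = rho * sqrt((n-2)/(1-rho^2)) = -1.4186 ~ t(5).
Step 5: Two-sided p-value from the t-distribution with 5 df = 0.215217.
Step 6: alpha = 0.05. fail to reject H0.

rho = -0.5357, p = 0.215217, fail to reject H0 at alpha = 0.05.


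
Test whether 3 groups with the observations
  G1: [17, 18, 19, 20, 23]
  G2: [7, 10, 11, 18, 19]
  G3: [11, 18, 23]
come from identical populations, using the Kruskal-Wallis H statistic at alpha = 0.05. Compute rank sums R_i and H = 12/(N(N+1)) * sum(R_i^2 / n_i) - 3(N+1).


Step 1: Combine all N = 13 observations and assign midranks.
sorted (value, group, rank): (7,G2,1), (10,G2,2), (11,G2,3.5), (11,G3,3.5), (17,G1,5), (18,G1,7), (18,G2,7), (18,G3,7), (19,G1,9.5), (19,G2,9.5), (20,G1,11), (23,G1,12.5), (23,G3,12.5)
Step 2: Sum ranks within each group.
R_1 = 45 (n_1 = 5)
R_2 = 23 (n_2 = 5)
R_3 = 23 (n_3 = 3)
Step 3: H = 12/(N(N+1)) * sum(R_i^2/n_i) - 3(N+1)
     = 12/(13*14) * (45^2/5 + 23^2/5 + 23^2/3) - 3*14
     = 0.065934 * 687.133 - 42
     = 3.305495.
Step 4: Ties present; correction factor C = 1 - 42/(13^3 - 13) = 0.980769. Corrected H = 3.305495 / 0.980769 = 3.370308.
Step 5: Under H0, H ~ chi^2(2); p-value = 0.185416.
Step 6: alpha = 0.05. fail to reject H0.

H = 3.3703, df = 2, p = 0.185416, fail to reject H0.


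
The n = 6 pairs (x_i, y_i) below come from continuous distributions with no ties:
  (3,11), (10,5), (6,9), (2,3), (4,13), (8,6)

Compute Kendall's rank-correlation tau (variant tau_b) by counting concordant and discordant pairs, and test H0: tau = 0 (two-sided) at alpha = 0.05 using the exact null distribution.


Step 1: Enumerate the 15 unordered pairs (i,j) with i<j and classify each by sign(x_j-x_i) * sign(y_j-y_i).
  (1,2):dx=+7,dy=-6->D; (1,3):dx=+3,dy=-2->D; (1,4):dx=-1,dy=-8->C; (1,5):dx=+1,dy=+2->C
  (1,6):dx=+5,dy=-5->D; (2,3):dx=-4,dy=+4->D; (2,4):dx=-8,dy=-2->C; (2,5):dx=-6,dy=+8->D
  (2,6):dx=-2,dy=+1->D; (3,4):dx=-4,dy=-6->C; (3,5):dx=-2,dy=+4->D; (3,6):dx=+2,dy=-3->D
  (4,5):dx=+2,dy=+10->C; (4,6):dx=+6,dy=+3->C; (5,6):dx=+4,dy=-7->D
Step 2: C = 6, D = 9, total pairs = 15.
Step 3: tau = (C - D)/(n(n-1)/2) = (6 - 9)/15 = -0.200000.
Step 4: Exact two-sided p-value (enumerate n! = 720 permutations of y under H0): p = 0.719444.
Step 5: alpha = 0.05. fail to reject H0.

tau_b = -0.2000 (C=6, D=9), p = 0.719444, fail to reject H0.


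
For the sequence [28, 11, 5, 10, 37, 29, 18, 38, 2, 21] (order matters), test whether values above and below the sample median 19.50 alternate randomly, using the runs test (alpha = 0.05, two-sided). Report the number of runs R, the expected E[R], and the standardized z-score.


Step 1: Compute median = 19.50; label A = above, B = below.
Labels in order: ABBBAABABA  (n_A = 5, n_B = 5)
Step 2: Count runs R = 7.
Step 3: Under H0 (random ordering), E[R] = 2*n_A*n_B/(n_A+n_B) + 1 = 2*5*5/10 + 1 = 6.0000.
        Var[R] = 2*n_A*n_B*(2*n_A*n_B - n_A - n_B) / ((n_A+n_B)^2 * (n_A+n_B-1)) = 2000/900 = 2.2222.
        SD[R] = 1.4907.
Step 4: Continuity-corrected z = (R - 0.5 - E[R]) / SD[R] = (7 - 0.5 - 6.0000) / 1.4907 = 0.3354.
Step 5: Two-sided p-value via normal approximation = 2*(1 - Phi(|z|)) = 0.737316.
Step 6: alpha = 0.05. fail to reject H0.

R = 7, z = 0.3354, p = 0.737316, fail to reject H0.


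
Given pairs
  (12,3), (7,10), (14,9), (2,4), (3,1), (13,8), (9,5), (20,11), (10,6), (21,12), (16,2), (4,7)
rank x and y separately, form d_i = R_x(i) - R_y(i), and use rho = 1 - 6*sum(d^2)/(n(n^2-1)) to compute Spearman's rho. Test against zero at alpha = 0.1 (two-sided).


Step 1: Rank x and y separately (midranks; no ties here).
rank(x): 12->7, 7->4, 14->9, 2->1, 3->2, 13->8, 9->5, 20->11, 10->6, 21->12, 16->10, 4->3
rank(y): 3->3, 10->10, 9->9, 4->4, 1->1, 8->8, 5->5, 11->11, 6->6, 12->12, 2->2, 7->7
Step 2: d_i = R_x(i) - R_y(i); compute d_i^2.
  (7-3)^2=16, (4-10)^2=36, (9-9)^2=0, (1-4)^2=9, (2-1)^2=1, (8-8)^2=0, (5-5)^2=0, (11-11)^2=0, (6-6)^2=0, (12-12)^2=0, (10-2)^2=64, (3-7)^2=16
sum(d^2) = 142.
Step 3: rho = 1 - 6*142 / (12*(12^2 - 1)) = 1 - 852/1716 = 0.503497.
Step 4: Under H0, t = rho * sqrt((n-2)/(1-rho^2)) = 1.8428 ~ t(10).
Step 5: Two-sided p-value from the t-distribution with 10 df = 0.095157.
Step 6: alpha = 0.1. reject H0.

rho = 0.5035, p = 0.095157, reject H0 at alpha = 0.1.


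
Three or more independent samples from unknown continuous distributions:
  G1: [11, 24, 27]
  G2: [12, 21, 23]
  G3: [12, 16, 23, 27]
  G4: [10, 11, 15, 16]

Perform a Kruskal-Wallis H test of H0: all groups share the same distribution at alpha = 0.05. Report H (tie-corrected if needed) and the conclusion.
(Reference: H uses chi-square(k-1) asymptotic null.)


Step 1: Combine all N = 14 observations and assign midranks.
sorted (value, group, rank): (10,G4,1), (11,G1,2.5), (11,G4,2.5), (12,G2,4.5), (12,G3,4.5), (15,G4,6), (16,G3,7.5), (16,G4,7.5), (21,G2,9), (23,G2,10.5), (23,G3,10.5), (24,G1,12), (27,G1,13.5), (27,G3,13.5)
Step 2: Sum ranks within each group.
R_1 = 28 (n_1 = 3)
R_2 = 24 (n_2 = 3)
R_3 = 36 (n_3 = 4)
R_4 = 17 (n_4 = 4)
Step 3: H = 12/(N(N+1)) * sum(R_i^2/n_i) - 3(N+1)
     = 12/(14*15) * (28^2/3 + 24^2/3 + 36^2/4 + 17^2/4) - 3*15
     = 0.057143 * 849.583 - 45
     = 3.547619.
Step 4: Ties present; correction factor C = 1 - 30/(14^3 - 14) = 0.989011. Corrected H = 3.547619 / 0.989011 = 3.587037.
Step 5: Under H0, H ~ chi^2(3); p-value = 0.309648.
Step 6: alpha = 0.05. fail to reject H0.

H = 3.5870, df = 3, p = 0.309648, fail to reject H0.


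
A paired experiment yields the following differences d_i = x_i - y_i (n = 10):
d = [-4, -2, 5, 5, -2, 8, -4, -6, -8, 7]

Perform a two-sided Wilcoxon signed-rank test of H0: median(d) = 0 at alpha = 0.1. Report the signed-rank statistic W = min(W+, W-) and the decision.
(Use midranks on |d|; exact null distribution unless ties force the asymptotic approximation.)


Step 1: Drop any zero differences (none here) and take |d_i|.
|d| = [4, 2, 5, 5, 2, 8, 4, 6, 8, 7]
Step 2: Midrank |d_i| (ties get averaged ranks).
ranks: |4|->3.5, |2|->1.5, |5|->5.5, |5|->5.5, |2|->1.5, |8|->9.5, |4|->3.5, |6|->7, |8|->9.5, |7|->8
Step 3: Attach original signs; sum ranks with positive sign and with negative sign.
W+ = 5.5 + 5.5 + 9.5 + 8 = 28.5
W- = 3.5 + 1.5 + 1.5 + 3.5 + 7 + 9.5 = 26.5
(Check: W+ + W- = 55 should equal n(n+1)/2 = 55.)
Step 4: Test statistic W = min(W+, W-) = 26.5.
Step 5: Ties in |d|, so use the tie-corrected normal approximation.
        E[W] = n(n+1)/4 = 10*11/4 = 27.5.
        Tie groups: |d|=2 (t=2), |d|=4 (t=2), |d|=5 (t=2), |d|=8 (t=2); sum(t^3 - t) = 24.
        Var[W] = n(n+1)(2n+1)/24 - sum(t^3-t)/48 = 2310/24 - 24/48 = 95.75.
        z = (W - E[W]) / sqrt(Var[W]) = (26.5 - 27.5) / 9.7852 = -0.1022.
        Two-sided p = 2*Phi(z) = 0.918602.
Step 6: alpha = 0.1. fail to reject H0.

W+ = 28.5, W- = 26.5, W = min = 26.5, p = 0.918602, fail to reject H0.


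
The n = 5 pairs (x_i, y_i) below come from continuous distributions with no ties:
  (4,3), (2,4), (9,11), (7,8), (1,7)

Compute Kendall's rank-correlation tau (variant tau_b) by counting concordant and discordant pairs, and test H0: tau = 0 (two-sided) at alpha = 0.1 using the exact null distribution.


Step 1: Enumerate the 10 unordered pairs (i,j) with i<j and classify each by sign(x_j-x_i) * sign(y_j-y_i).
  (1,2):dx=-2,dy=+1->D; (1,3):dx=+5,dy=+8->C; (1,4):dx=+3,dy=+5->C; (1,5):dx=-3,dy=+4->D
  (2,3):dx=+7,dy=+7->C; (2,4):dx=+5,dy=+4->C; (2,5):dx=-1,dy=+3->D; (3,4):dx=-2,dy=-3->C
  (3,5):dx=-8,dy=-4->C; (4,5):dx=-6,dy=-1->C
Step 2: C = 7, D = 3, total pairs = 10.
Step 3: tau = (C - D)/(n(n-1)/2) = (7 - 3)/10 = 0.400000.
Step 4: Exact two-sided p-value (enumerate n! = 120 permutations of y under H0): p = 0.483333.
Step 5: alpha = 0.1. fail to reject H0.

tau_b = 0.4000 (C=7, D=3), p = 0.483333, fail to reject H0.


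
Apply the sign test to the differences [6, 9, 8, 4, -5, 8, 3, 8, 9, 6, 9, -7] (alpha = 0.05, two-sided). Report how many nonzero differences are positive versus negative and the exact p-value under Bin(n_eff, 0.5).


Step 1: Discard zero differences. Original n = 12; n_eff = number of nonzero differences = 12.
Nonzero differences (with sign): +6, +9, +8, +4, -5, +8, +3, +8, +9, +6, +9, -7
Step 2: Count signs: positive = 10, negative = 2.
Step 3: Under H0: P(positive) = 0.5, so the number of positives S ~ Bin(12, 0.5).
Step 4: Two-sided exact p-value = sum of Bin(12,0.5) probabilities at or below the observed probability = 0.038574.
Step 5: alpha = 0.05. reject H0.

n_eff = 12, pos = 10, neg = 2, p = 0.038574, reject H0.


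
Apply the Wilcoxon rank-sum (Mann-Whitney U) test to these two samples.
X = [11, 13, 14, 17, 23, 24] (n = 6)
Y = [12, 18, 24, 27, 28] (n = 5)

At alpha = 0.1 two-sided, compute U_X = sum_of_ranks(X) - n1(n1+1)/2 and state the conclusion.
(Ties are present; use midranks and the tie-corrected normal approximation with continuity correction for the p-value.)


Step 1: Combine and sort all 11 observations; assign midranks.
sorted (value, group): (11,X), (12,Y), (13,X), (14,X), (17,X), (18,Y), (23,X), (24,X), (24,Y), (27,Y), (28,Y)
ranks: 11->1, 12->2, 13->3, 14->4, 17->5, 18->6, 23->7, 24->8.5, 24->8.5, 27->10, 28->11
Step 2: Rank sum for X: R1 = 1 + 3 + 4 + 5 + 7 + 8.5 = 28.5.
Step 3: U_X = R1 - n1(n1+1)/2 = 28.5 - 6*7/2 = 28.5 - 21 = 7.5.
       U_Y = n1*n2 - U_X = 30 - 7.5 = 22.5.
Step 4: Ties are present, so use the tie-corrected normal approximation (with continuity correction) for the p-value.
Step 5: p-value = 0.200217; compare to alpha = 0.1. fail to reject H0.

U_X = 7.5, p = 0.200217, fail to reject H0 at alpha = 0.1.


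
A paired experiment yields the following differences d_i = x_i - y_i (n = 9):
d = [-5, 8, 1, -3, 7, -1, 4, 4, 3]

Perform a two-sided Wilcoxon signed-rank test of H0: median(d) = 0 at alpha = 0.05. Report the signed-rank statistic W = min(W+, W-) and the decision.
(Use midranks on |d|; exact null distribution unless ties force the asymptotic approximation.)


Step 1: Drop any zero differences (none here) and take |d_i|.
|d| = [5, 8, 1, 3, 7, 1, 4, 4, 3]
Step 2: Midrank |d_i| (ties get averaged ranks).
ranks: |5|->7, |8|->9, |1|->1.5, |3|->3.5, |7|->8, |1|->1.5, |4|->5.5, |4|->5.5, |3|->3.5
Step 3: Attach original signs; sum ranks with positive sign and with negative sign.
W+ = 9 + 1.5 + 8 + 5.5 + 5.5 + 3.5 = 33
W- = 7 + 3.5 + 1.5 = 12
(Check: W+ + W- = 45 should equal n(n+1)/2 = 45.)
Step 4: Test statistic W = min(W+, W-) = 12.
Step 5: Ties in |d|, so use the tie-corrected normal approximation.
        E[W] = n(n+1)/4 = 9*10/4 = 22.5.
        Tie groups: |d|=1 (t=2), |d|=3 (t=2), |d|=4 (t=2); sum(t^3 - t) = 18.
        Var[W] = n(n+1)(2n+1)/24 - sum(t^3-t)/48 = 1710/24 - 18/48 = 70.875.
        z = (W - E[W]) / sqrt(Var[W]) = (12 - 22.5) / 8.4187 = -1.2472.
        Two-sided p = 2*Phi(z) = 0.212317.
Step 6: alpha = 0.05. fail to reject H0.

W+ = 33, W- = 12, W = min = 12, p = 0.212317, fail to reject H0.


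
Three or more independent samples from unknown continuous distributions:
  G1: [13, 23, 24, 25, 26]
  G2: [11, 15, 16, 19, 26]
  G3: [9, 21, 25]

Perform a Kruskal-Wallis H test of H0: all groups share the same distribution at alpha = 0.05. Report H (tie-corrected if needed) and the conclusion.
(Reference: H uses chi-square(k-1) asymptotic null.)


Step 1: Combine all N = 13 observations and assign midranks.
sorted (value, group, rank): (9,G3,1), (11,G2,2), (13,G1,3), (15,G2,4), (16,G2,5), (19,G2,6), (21,G3,7), (23,G1,8), (24,G1,9), (25,G1,10.5), (25,G3,10.5), (26,G1,12.5), (26,G2,12.5)
Step 2: Sum ranks within each group.
R_1 = 43 (n_1 = 5)
R_2 = 29.5 (n_2 = 5)
R_3 = 18.5 (n_3 = 3)
Step 3: H = 12/(N(N+1)) * sum(R_i^2/n_i) - 3(N+1)
     = 12/(13*14) * (43^2/5 + 29.5^2/5 + 18.5^2/3) - 3*14
     = 0.065934 * 657.933 - 42
     = 1.380220.
Step 4: Ties present; correction factor C = 1 - 12/(13^3 - 13) = 0.994505. Corrected H = 1.380220 / 0.994505 = 1.387845.
Step 5: Under H0, H ~ chi^2(2); p-value = 0.499612.
Step 6: alpha = 0.05. fail to reject H0.

H = 1.3878, df = 2, p = 0.499612, fail to reject H0.


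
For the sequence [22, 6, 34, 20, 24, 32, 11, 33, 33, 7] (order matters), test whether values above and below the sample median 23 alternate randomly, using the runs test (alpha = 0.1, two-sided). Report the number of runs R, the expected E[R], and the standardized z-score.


Step 1: Compute median = 23; label A = above, B = below.
Labels in order: BBABAABAAB  (n_A = 5, n_B = 5)
Step 2: Count runs R = 7.
Step 3: Under H0 (random ordering), E[R] = 2*n_A*n_B/(n_A+n_B) + 1 = 2*5*5/10 + 1 = 6.0000.
        Var[R] = 2*n_A*n_B*(2*n_A*n_B - n_A - n_B) / ((n_A+n_B)^2 * (n_A+n_B-1)) = 2000/900 = 2.2222.
        SD[R] = 1.4907.
Step 4: Continuity-corrected z = (R - 0.5 - E[R]) / SD[R] = (7 - 0.5 - 6.0000) / 1.4907 = 0.3354.
Step 5: Two-sided p-value via normal approximation = 2*(1 - Phi(|z|)) = 0.737316.
Step 6: alpha = 0.1. fail to reject H0.

R = 7, z = 0.3354, p = 0.737316, fail to reject H0.


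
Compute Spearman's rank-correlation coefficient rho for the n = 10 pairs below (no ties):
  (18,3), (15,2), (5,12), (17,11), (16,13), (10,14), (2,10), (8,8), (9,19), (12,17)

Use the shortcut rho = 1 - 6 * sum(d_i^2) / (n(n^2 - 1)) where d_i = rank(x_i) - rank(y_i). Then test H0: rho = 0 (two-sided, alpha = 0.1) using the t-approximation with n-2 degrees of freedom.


Step 1: Rank x and y separately (midranks; no ties here).
rank(x): 18->10, 15->7, 5->2, 17->9, 16->8, 10->5, 2->1, 8->3, 9->4, 12->6
rank(y): 3->2, 2->1, 12->6, 11->5, 13->7, 14->8, 10->4, 8->3, 19->10, 17->9
Step 2: d_i = R_x(i) - R_y(i); compute d_i^2.
  (10-2)^2=64, (7-1)^2=36, (2-6)^2=16, (9-5)^2=16, (8-7)^2=1, (5-8)^2=9, (1-4)^2=9, (3-3)^2=0, (4-10)^2=36, (6-9)^2=9
sum(d^2) = 196.
Step 3: rho = 1 - 6*196 / (10*(10^2 - 1)) = 1 - 1176/990 = -0.187879.
Step 4: Under H0, t = rho * sqrt((n-2)/(1-rho^2)) = -0.5410 ~ t(8).
Step 5: Two-sided p-value from the t-distribution with 8 df = 0.603218.
Step 6: alpha = 0.1. fail to reject H0.

rho = -0.1879, p = 0.603218, fail to reject H0 at alpha = 0.1.


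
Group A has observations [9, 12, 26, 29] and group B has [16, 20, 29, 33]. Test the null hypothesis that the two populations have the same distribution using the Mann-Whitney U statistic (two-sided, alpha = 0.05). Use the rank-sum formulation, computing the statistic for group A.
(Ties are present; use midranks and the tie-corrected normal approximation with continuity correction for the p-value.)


Step 1: Combine and sort all 8 observations; assign midranks.
sorted (value, group): (9,X), (12,X), (16,Y), (20,Y), (26,X), (29,X), (29,Y), (33,Y)
ranks: 9->1, 12->2, 16->3, 20->4, 26->5, 29->6.5, 29->6.5, 33->8
Step 2: Rank sum for X: R1 = 1 + 2 + 5 + 6.5 = 14.5.
Step 3: U_X = R1 - n1(n1+1)/2 = 14.5 - 4*5/2 = 14.5 - 10 = 4.5.
       U_Y = n1*n2 - U_X = 16 - 4.5 = 11.5.
Step 4: Ties are present, so use the tie-corrected normal approximation (with continuity correction) for the p-value.
Step 5: p-value = 0.383630; compare to alpha = 0.05. fail to reject H0.

U_X = 4.5, p = 0.383630, fail to reject H0 at alpha = 0.05.


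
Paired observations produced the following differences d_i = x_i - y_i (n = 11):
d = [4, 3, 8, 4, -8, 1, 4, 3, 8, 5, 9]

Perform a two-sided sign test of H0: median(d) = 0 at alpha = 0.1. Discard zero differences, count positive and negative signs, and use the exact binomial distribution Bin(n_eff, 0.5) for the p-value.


Step 1: Discard zero differences. Original n = 11; n_eff = number of nonzero differences = 11.
Nonzero differences (with sign): +4, +3, +8, +4, -8, +1, +4, +3, +8, +5, +9
Step 2: Count signs: positive = 10, negative = 1.
Step 3: Under H0: P(positive) = 0.5, so the number of positives S ~ Bin(11, 0.5).
Step 4: Two-sided exact p-value = sum of Bin(11,0.5) probabilities at or below the observed probability = 0.011719.
Step 5: alpha = 0.1. reject H0.

n_eff = 11, pos = 10, neg = 1, p = 0.011719, reject H0.


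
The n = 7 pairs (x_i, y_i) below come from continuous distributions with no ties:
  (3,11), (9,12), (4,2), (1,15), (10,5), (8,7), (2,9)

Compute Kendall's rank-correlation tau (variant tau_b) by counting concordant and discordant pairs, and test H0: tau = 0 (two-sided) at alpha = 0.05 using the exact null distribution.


Step 1: Enumerate the 21 unordered pairs (i,j) with i<j and classify each by sign(x_j-x_i) * sign(y_j-y_i).
  (1,2):dx=+6,dy=+1->C; (1,3):dx=+1,dy=-9->D; (1,4):dx=-2,dy=+4->D; (1,5):dx=+7,dy=-6->D
  (1,6):dx=+5,dy=-4->D; (1,7):dx=-1,dy=-2->C; (2,3):dx=-5,dy=-10->C; (2,4):dx=-8,dy=+3->D
  (2,5):dx=+1,dy=-7->D; (2,6):dx=-1,dy=-5->C; (2,7):dx=-7,dy=-3->C; (3,4):dx=-3,dy=+13->D
  (3,5):dx=+6,dy=+3->C; (3,6):dx=+4,dy=+5->C; (3,7):dx=-2,dy=+7->D; (4,5):dx=+9,dy=-10->D
  (4,6):dx=+7,dy=-8->D; (4,7):dx=+1,dy=-6->D; (5,6):dx=-2,dy=+2->D; (5,7):dx=-8,dy=+4->D
  (6,7):dx=-6,dy=+2->D
Step 2: C = 7, D = 14, total pairs = 21.
Step 3: tau = (C - D)/(n(n-1)/2) = (7 - 14)/21 = -0.333333.
Step 4: Exact two-sided p-value (enumerate n! = 5040 permutations of y under H0): p = 0.381349.
Step 5: alpha = 0.05. fail to reject H0.

tau_b = -0.3333 (C=7, D=14), p = 0.381349, fail to reject H0.


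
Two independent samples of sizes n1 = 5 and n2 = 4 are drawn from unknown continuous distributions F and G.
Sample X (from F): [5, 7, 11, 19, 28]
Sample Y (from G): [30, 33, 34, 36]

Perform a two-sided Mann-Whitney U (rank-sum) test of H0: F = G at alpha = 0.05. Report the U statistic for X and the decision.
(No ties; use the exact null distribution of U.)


Step 1: Combine and sort all 9 observations; assign midranks.
sorted (value, group): (5,X), (7,X), (11,X), (19,X), (28,X), (30,Y), (33,Y), (34,Y), (36,Y)
ranks: 5->1, 7->2, 11->3, 19->4, 28->5, 30->6, 33->7, 34->8, 36->9
Step 2: Rank sum for X: R1 = 1 + 2 + 3 + 4 + 5 = 15.
Step 3: U_X = R1 - n1(n1+1)/2 = 15 - 5*6/2 = 15 - 15 = 0.
       U_Y = n1*n2 - U_X = 20 - 0 = 20.
Step 4: No ties, so the exact null distribution of U (based on enumerating the C(9,5) = 126 equally likely rank assignments) gives the two-sided p-value.
Step 5: p-value = 0.015873; compare to alpha = 0.05. reject H0.

U_X = 0, p = 0.015873, reject H0 at alpha = 0.05.


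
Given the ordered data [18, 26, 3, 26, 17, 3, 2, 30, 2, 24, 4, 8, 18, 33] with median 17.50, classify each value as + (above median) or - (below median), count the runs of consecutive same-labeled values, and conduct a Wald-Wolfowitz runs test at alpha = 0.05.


Step 1: Compute median = 17.50; label A = above, B = below.
Labels in order: AABABBBABABBAA  (n_A = 7, n_B = 7)
Step 2: Count runs R = 9.
Step 3: Under H0 (random ordering), E[R] = 2*n_A*n_B/(n_A+n_B) + 1 = 2*7*7/14 + 1 = 8.0000.
        Var[R] = 2*n_A*n_B*(2*n_A*n_B - n_A - n_B) / ((n_A+n_B)^2 * (n_A+n_B-1)) = 8232/2548 = 3.2308.
        SD[R] = 1.7974.
Step 4: Continuity-corrected z = (R - 0.5 - E[R]) / SD[R] = (9 - 0.5 - 8.0000) / 1.7974 = 0.2782.
Step 5: Two-sided p-value via normal approximation = 2*(1 - Phi(|z|)) = 0.780879.
Step 6: alpha = 0.05. fail to reject H0.

R = 9, z = 0.2782, p = 0.780879, fail to reject H0.


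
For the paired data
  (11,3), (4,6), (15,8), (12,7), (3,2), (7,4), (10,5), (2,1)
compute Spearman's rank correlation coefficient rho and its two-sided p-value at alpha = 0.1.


Step 1: Rank x and y separately (midranks; no ties here).
rank(x): 11->6, 4->3, 15->8, 12->7, 3->2, 7->4, 10->5, 2->1
rank(y): 3->3, 6->6, 8->8, 7->7, 2->2, 4->4, 5->5, 1->1
Step 2: d_i = R_x(i) - R_y(i); compute d_i^2.
  (6-3)^2=9, (3-6)^2=9, (8-8)^2=0, (7-7)^2=0, (2-2)^2=0, (4-4)^2=0, (5-5)^2=0, (1-1)^2=0
sum(d^2) = 18.
Step 3: rho = 1 - 6*18 / (8*(8^2 - 1)) = 1 - 108/504 = 0.785714.
Step 4: Under H0, t = rho * sqrt((n-2)/(1-rho^2)) = 3.1113 ~ t(6).
Step 5: Two-sided p-value from the t-distribution with 6 df = 0.020815.
Step 6: alpha = 0.1. reject H0.

rho = 0.7857, p = 0.020815, reject H0 at alpha = 0.1.


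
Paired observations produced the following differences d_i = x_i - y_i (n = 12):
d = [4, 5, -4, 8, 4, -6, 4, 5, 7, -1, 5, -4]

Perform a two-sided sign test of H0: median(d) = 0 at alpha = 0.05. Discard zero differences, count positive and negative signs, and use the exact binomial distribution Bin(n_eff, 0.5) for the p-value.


Step 1: Discard zero differences. Original n = 12; n_eff = number of nonzero differences = 12.
Nonzero differences (with sign): +4, +5, -4, +8, +4, -6, +4, +5, +7, -1, +5, -4
Step 2: Count signs: positive = 8, negative = 4.
Step 3: Under H0: P(positive) = 0.5, so the number of positives S ~ Bin(12, 0.5).
Step 4: Two-sided exact p-value = sum of Bin(12,0.5) probabilities at or below the observed probability = 0.387695.
Step 5: alpha = 0.05. fail to reject H0.

n_eff = 12, pos = 8, neg = 4, p = 0.387695, fail to reject H0.


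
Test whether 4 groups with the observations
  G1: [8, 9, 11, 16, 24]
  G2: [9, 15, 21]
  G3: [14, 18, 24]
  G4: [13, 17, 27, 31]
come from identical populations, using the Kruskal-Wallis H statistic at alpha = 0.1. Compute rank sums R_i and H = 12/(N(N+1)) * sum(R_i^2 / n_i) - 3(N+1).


Step 1: Combine all N = 15 observations and assign midranks.
sorted (value, group, rank): (8,G1,1), (9,G1,2.5), (9,G2,2.5), (11,G1,4), (13,G4,5), (14,G3,6), (15,G2,7), (16,G1,8), (17,G4,9), (18,G3,10), (21,G2,11), (24,G1,12.5), (24,G3,12.5), (27,G4,14), (31,G4,15)
Step 2: Sum ranks within each group.
R_1 = 28 (n_1 = 5)
R_2 = 20.5 (n_2 = 3)
R_3 = 28.5 (n_3 = 3)
R_4 = 43 (n_4 = 4)
Step 3: H = 12/(N(N+1)) * sum(R_i^2/n_i) - 3(N+1)
     = 12/(15*16) * (28^2/5 + 20.5^2/3 + 28.5^2/3 + 43^2/4) - 3*16
     = 0.050000 * 1029.88 - 48
     = 3.494167.
Step 4: Ties present; correction factor C = 1 - 12/(15^3 - 15) = 0.996429. Corrected H = 3.494167 / 0.996429 = 3.506691.
Step 5: Under H0, H ~ chi^2(3); p-value = 0.319895.
Step 6: alpha = 0.1. fail to reject H0.

H = 3.5067, df = 3, p = 0.319895, fail to reject H0.


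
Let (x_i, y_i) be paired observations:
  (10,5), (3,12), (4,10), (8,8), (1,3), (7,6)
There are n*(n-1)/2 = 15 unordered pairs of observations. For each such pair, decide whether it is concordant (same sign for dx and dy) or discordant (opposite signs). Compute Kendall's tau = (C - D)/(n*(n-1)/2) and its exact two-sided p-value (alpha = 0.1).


Step 1: Enumerate the 15 unordered pairs (i,j) with i<j and classify each by sign(x_j-x_i) * sign(y_j-y_i).
  (1,2):dx=-7,dy=+7->D; (1,3):dx=-6,dy=+5->D; (1,4):dx=-2,dy=+3->D; (1,5):dx=-9,dy=-2->C
  (1,6):dx=-3,dy=+1->D; (2,3):dx=+1,dy=-2->D; (2,4):dx=+5,dy=-4->D; (2,5):dx=-2,dy=-9->C
  (2,6):dx=+4,dy=-6->D; (3,4):dx=+4,dy=-2->D; (3,5):dx=-3,dy=-7->C; (3,6):dx=+3,dy=-4->D
  (4,5):dx=-7,dy=-5->C; (4,6):dx=-1,dy=-2->C; (5,6):dx=+6,dy=+3->C
Step 2: C = 6, D = 9, total pairs = 15.
Step 3: tau = (C - D)/(n(n-1)/2) = (6 - 9)/15 = -0.200000.
Step 4: Exact two-sided p-value (enumerate n! = 720 permutations of y under H0): p = 0.719444.
Step 5: alpha = 0.1. fail to reject H0.

tau_b = -0.2000 (C=6, D=9), p = 0.719444, fail to reject H0.


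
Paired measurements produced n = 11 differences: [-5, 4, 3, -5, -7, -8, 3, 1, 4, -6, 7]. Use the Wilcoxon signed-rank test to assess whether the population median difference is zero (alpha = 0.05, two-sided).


Step 1: Drop any zero differences (none here) and take |d_i|.
|d| = [5, 4, 3, 5, 7, 8, 3, 1, 4, 6, 7]
Step 2: Midrank |d_i| (ties get averaged ranks).
ranks: |5|->6.5, |4|->4.5, |3|->2.5, |5|->6.5, |7|->9.5, |8|->11, |3|->2.5, |1|->1, |4|->4.5, |6|->8, |7|->9.5
Step 3: Attach original signs; sum ranks with positive sign and with negative sign.
W+ = 4.5 + 2.5 + 2.5 + 1 + 4.5 + 9.5 = 24.5
W- = 6.5 + 6.5 + 9.5 + 11 + 8 = 41.5
(Check: W+ + W- = 66 should equal n(n+1)/2 = 66.)
Step 4: Test statistic W = min(W+, W-) = 24.5.
Step 5: Ties in |d|, so use the tie-corrected normal approximation.
        E[W] = n(n+1)/4 = 11*12/4 = 33.
        Tie groups: |d|=3 (t=2), |d|=4 (t=2), |d|=5 (t=2), |d|=7 (t=2); sum(t^3 - t) = 24.
        Var[W] = n(n+1)(2n+1)/24 - sum(t^3-t)/48 = 3036/24 - 24/48 = 126.
        z = (W - E[W]) / sqrt(Var[W]) = (24.5 - 33) / 11.2250 = -0.7572.
        Two-sided p = 2*Phi(z) = 0.448906.
Step 6: alpha = 0.05. fail to reject H0.

W+ = 24.5, W- = 41.5, W = min = 24.5, p = 0.448906, fail to reject H0.


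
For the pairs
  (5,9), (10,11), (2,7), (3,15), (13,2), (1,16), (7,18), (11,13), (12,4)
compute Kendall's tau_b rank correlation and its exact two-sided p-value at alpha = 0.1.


Step 1: Enumerate the 36 unordered pairs (i,j) with i<j and classify each by sign(x_j-x_i) * sign(y_j-y_i).
  (1,2):dx=+5,dy=+2->C; (1,3):dx=-3,dy=-2->C; (1,4):dx=-2,dy=+6->D; (1,5):dx=+8,dy=-7->D
  (1,6):dx=-4,dy=+7->D; (1,7):dx=+2,dy=+9->C; (1,8):dx=+6,dy=+4->C; (1,9):dx=+7,dy=-5->D
  (2,3):dx=-8,dy=-4->C; (2,4):dx=-7,dy=+4->D; (2,5):dx=+3,dy=-9->D; (2,6):dx=-9,dy=+5->D
  (2,7):dx=-3,dy=+7->D; (2,8):dx=+1,dy=+2->C; (2,9):dx=+2,dy=-7->D; (3,4):dx=+1,dy=+8->C
  (3,5):dx=+11,dy=-5->D; (3,6):dx=-1,dy=+9->D; (3,7):dx=+5,dy=+11->C; (3,8):dx=+9,dy=+6->C
  (3,9):dx=+10,dy=-3->D; (4,5):dx=+10,dy=-13->D; (4,6):dx=-2,dy=+1->D; (4,7):dx=+4,dy=+3->C
  (4,8):dx=+8,dy=-2->D; (4,9):dx=+9,dy=-11->D; (5,6):dx=-12,dy=+14->D; (5,7):dx=-6,dy=+16->D
  (5,8):dx=-2,dy=+11->D; (5,9):dx=-1,dy=+2->D; (6,7):dx=+6,dy=+2->C; (6,8):dx=+10,dy=-3->D
  (6,9):dx=+11,dy=-12->D; (7,8):dx=+4,dy=-5->D; (7,9):dx=+5,dy=-14->D; (8,9):dx=+1,dy=-9->D
Step 2: C = 11, D = 25, total pairs = 36.
Step 3: tau = (C - D)/(n(n-1)/2) = (11 - 25)/36 = -0.388889.
Step 4: Exact two-sided p-value (enumerate n! = 362880 permutations of y under H0): p = 0.180181.
Step 5: alpha = 0.1. fail to reject H0.

tau_b = -0.3889 (C=11, D=25), p = 0.180181, fail to reject H0.


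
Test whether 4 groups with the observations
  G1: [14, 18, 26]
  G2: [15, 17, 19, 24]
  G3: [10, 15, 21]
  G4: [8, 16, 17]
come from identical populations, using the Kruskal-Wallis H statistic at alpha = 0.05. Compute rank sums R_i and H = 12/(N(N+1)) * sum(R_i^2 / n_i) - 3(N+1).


Step 1: Combine all N = 13 observations and assign midranks.
sorted (value, group, rank): (8,G4,1), (10,G3,2), (14,G1,3), (15,G2,4.5), (15,G3,4.5), (16,G4,6), (17,G2,7.5), (17,G4,7.5), (18,G1,9), (19,G2,10), (21,G3,11), (24,G2,12), (26,G1,13)
Step 2: Sum ranks within each group.
R_1 = 25 (n_1 = 3)
R_2 = 34 (n_2 = 4)
R_3 = 17.5 (n_3 = 3)
R_4 = 14.5 (n_4 = 3)
Step 3: H = 12/(N(N+1)) * sum(R_i^2/n_i) - 3(N+1)
     = 12/(13*14) * (25^2/3 + 34^2/4 + 17.5^2/3 + 14.5^2/3) - 3*14
     = 0.065934 * 669.5 - 42
     = 2.142857.
Step 4: Ties present; correction factor C = 1 - 12/(13^3 - 13) = 0.994505. Corrected H = 2.142857 / 0.994505 = 2.154696.
Step 5: Under H0, H ~ chi^2(3); p-value = 0.540927.
Step 6: alpha = 0.05. fail to reject H0.

H = 2.1547, df = 3, p = 0.540927, fail to reject H0.


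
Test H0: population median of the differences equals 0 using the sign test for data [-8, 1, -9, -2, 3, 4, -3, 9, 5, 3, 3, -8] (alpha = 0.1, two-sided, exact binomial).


Step 1: Discard zero differences. Original n = 12; n_eff = number of nonzero differences = 12.
Nonzero differences (with sign): -8, +1, -9, -2, +3, +4, -3, +9, +5, +3, +3, -8
Step 2: Count signs: positive = 7, negative = 5.
Step 3: Under H0: P(positive) = 0.5, so the number of positives S ~ Bin(12, 0.5).
Step 4: Two-sided exact p-value = sum of Bin(12,0.5) probabilities at or below the observed probability = 0.774414.
Step 5: alpha = 0.1. fail to reject H0.

n_eff = 12, pos = 7, neg = 5, p = 0.774414, fail to reject H0.
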